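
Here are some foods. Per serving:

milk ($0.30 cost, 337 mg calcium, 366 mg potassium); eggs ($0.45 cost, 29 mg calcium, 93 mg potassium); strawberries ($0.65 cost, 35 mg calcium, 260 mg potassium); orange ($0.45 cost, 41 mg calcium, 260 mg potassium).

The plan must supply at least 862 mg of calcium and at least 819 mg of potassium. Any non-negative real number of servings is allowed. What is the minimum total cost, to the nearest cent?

For a min-cost LP with two ≥-constraints, a basic feasible solution has at most two positive variables.
milk only: max(862/337, 819/366) = 2.558 servings → $0.77.
eggs only: max(862/29, 819/93) = 29.72 servings → $13.38.
strawberries only: max(862/35, 819/260) = 24.63 servings → $16.01.
orange only: max(862/41, 819/260) = 21.02 servings → $9.46.
milk + eggs: the both-tight solution has a negative serving — not a feasible corner.
milk + strawberries: the both-tight solution has a negative serving — not a feasible corner.
milk + orange with both targets exact would need a negative amount; discard.
eggs + strawberries: intersection lies outside the first quadrant.
eggs + orange: the both-tight solution has a negative serving — not a feasible corner.
strawberries + orange: intersection lies outside the first quadrant.
Cheapest feasible corner: $0.77.

$0.77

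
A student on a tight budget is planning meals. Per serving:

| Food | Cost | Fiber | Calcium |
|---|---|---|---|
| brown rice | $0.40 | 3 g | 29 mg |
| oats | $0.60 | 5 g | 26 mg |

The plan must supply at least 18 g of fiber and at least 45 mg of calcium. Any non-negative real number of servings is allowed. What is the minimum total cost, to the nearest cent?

$2.16

Minimising a linear cost over {fiber ≥ 18, calcium ≥ 45, servings ≥ 0} — the optimum is at a vertex, using one or two foods.
brown rice only: max(18/3, 45/29) = 6 servings → $2.40.
oats only: max(18/5, 45/26) = 3.6 servings → $2.16.
brown rice + oats with both targets exact would need a negative amount; discard.
The minimum over all feasible corners is $2.16.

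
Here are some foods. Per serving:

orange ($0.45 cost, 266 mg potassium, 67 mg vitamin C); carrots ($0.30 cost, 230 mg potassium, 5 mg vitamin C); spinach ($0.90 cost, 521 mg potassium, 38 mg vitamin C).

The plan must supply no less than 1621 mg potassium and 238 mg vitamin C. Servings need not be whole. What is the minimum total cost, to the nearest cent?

This is a tiny linear program; its minimum lies at a vertex of the feasible set. List the vertices and price them.
orange only: max(1621/266, 238/67) = 6.094 servings → $2.74.
carrots only: max(1621/230, 238/5) = 47.6 servings → $14.28.
spinach only: max(1621/521, 238/38) = 6.263 servings → $5.64.
orange + carrots with both tight: 3.312 servings and 3.217 servings → $2.46.
orange + spinach with both tight: 2.516 servings and 1.827 servings → $2.78.
carrots + spinach with both targets exact would need a negative amount; discard.
So the least-cost plan costs $2.46.

$2.46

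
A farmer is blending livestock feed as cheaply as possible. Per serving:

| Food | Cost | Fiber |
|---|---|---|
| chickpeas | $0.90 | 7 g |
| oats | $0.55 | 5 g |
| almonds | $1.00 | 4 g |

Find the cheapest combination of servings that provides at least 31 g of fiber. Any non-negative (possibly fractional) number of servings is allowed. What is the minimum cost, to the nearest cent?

$3.41

Cost per g of fiber: oats $0.1100, chickpeas $0.1286, almonds $0.2500.
With no serving limits, use only oats: 31 g / 5 g = 6.2 servings × $0.55 = $3.41.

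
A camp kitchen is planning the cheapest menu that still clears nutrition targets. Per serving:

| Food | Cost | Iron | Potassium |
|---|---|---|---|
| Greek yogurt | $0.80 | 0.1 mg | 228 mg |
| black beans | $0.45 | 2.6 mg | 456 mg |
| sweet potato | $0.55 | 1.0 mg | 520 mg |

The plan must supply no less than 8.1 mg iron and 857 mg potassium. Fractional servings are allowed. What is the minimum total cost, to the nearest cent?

$1.40

Check every corner: each single food scaled to meet both minima, and each pair solved so both constraints bind.
Greek yogurt only: max(8.1/0.1, 857/228) = 81 servings → $64.80.
black beans only: max(8.1/2.6, 857/456) = 3.115 servings → $1.40.
sweet potato only: max(8.1/1.0, 857/520) = 8.1 servings → $4.46.
Greek yogurt + black beans: intersection lies outside the first quadrant.
Greek yogurt + sweet potato: the both-tight solution has a negative serving — not a feasible corner.
black beans + sweet potato: intersection lies outside the first quadrant.
So the least-cost plan costs $1.40.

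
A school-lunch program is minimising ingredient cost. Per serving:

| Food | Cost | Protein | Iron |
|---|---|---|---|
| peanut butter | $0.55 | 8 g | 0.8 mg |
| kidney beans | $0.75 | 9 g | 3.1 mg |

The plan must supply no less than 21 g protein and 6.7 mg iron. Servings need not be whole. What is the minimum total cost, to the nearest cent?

For a min-cost LP with two ≥-constraints, a basic feasible solution has at most two positive variables.
peanut butter only: max(21/8, 6.7/0.8) = 8.375 servings → $4.61.
kidney beans only: max(21/9, 6.7/3.1) = 2.333 servings → $1.75.
peanut butter + kidney beans with both tight: 0.2727 servings and 2.091 servings → $1.72.
The minimum over all feasible corners is $1.72.

$1.72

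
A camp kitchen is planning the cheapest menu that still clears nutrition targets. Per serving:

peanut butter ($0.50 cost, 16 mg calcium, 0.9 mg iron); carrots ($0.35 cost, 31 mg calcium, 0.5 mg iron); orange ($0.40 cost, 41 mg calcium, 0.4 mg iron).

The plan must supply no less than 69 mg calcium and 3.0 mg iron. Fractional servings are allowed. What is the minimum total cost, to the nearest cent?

The cheapest plan sits at a corner of the feasible region — with two constraints it uses at most two foods.
peanut butter only: max(69/16, 3.0/0.9) = 4.312 servings → $2.16.
carrots only: max(69/31, 3.0/0.5) = 6 servings → $2.10.
orange only: max(69/41, 3.0/0.4) = 7.5 servings → $3.00.
peanut butter + carrots with both tight: 2.94 servings and 0.7085 servings → $1.72.
peanut butter + orange with both tight: 3.128 servings and 0.4623 servings → $1.75.
carrots + orange with both targets exact would need a negative amount; discard.
So the least-cost plan costs $1.72.

$1.72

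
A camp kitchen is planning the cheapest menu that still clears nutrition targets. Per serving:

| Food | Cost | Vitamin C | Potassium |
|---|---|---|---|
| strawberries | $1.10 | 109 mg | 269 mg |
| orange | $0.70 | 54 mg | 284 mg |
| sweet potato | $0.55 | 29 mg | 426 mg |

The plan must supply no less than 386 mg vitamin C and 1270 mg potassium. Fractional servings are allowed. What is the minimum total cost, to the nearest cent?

strawberries only: max(386/109, 1270/269) = 4.721 servings → $5.19.
orange only: max(386/54, 1270/284) = 7.148 servings → $5.00.
sweet potato only: max(386/29, 1270/426) = 13.31 servings → $7.32.
strawberries + orange with both tight: 2.498 servings and 2.106 servings → $4.22.
strawberries + sweet potato with both tight: 3.303 servings and 0.8955 servings → $4.13.
orange + sweet potato: the both-tight solution has a negative serving — not a feasible corner.
Cheapest feasible corner: $4.13.

$4.13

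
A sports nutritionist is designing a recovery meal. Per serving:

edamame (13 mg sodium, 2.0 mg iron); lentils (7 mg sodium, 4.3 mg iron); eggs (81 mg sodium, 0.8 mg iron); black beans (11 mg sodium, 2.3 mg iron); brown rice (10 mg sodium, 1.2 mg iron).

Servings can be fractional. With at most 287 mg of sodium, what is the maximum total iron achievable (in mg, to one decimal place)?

Iron per mg sodium: lentils 0.6143, black beans 0.2091, edamame 0.1538, brown rice 0.12, eggs 0.009877.
With no serving limits, spend the whole sodium allowance on lentils: 287 mg / 7 mg × 4.3 mg = 176.3 mg.

176.3 mg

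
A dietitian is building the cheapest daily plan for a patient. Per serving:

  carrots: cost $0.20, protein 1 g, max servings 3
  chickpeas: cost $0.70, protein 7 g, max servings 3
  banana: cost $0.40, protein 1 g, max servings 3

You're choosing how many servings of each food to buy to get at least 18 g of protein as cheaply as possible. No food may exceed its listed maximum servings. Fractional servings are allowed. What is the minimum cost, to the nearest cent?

Cost per g of protein: chickpeas $0.1000, carrots $0.2000, banana $0.4000.
Take 2.571 servings of chickpeas: +18.0 g protein for $1.80 (total $1.80, still need 0.0 g).
Greedy by cheapest-per-g is optimal for a single linear constraint, so the minimum cost is $1.80.

$1.80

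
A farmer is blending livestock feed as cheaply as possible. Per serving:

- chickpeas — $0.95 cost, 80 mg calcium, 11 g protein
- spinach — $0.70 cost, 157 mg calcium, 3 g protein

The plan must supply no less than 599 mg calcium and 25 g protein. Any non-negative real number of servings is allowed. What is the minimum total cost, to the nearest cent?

This is a tiny linear program; its minimum lies at a vertex of the feasible set. List the vertices and price them.
chickpeas only: max(599/80, 25/11) = 7.487 servings → $7.11.
spinach only: max(599/157, 25/3) = 8.333 servings → $5.83.
chickpeas + spinach with both tight: 1.431 servings and 3.086 servings → $3.52.
Cheapest feasible corner: $3.52.

$3.52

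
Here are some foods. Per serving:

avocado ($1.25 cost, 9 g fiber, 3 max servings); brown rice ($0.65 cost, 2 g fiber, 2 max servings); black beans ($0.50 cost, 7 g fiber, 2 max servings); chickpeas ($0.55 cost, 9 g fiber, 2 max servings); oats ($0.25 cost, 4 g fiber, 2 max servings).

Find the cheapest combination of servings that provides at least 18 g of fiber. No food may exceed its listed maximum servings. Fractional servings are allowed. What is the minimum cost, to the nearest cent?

$1.10

Cost per g of fiber: chickpeas $0.0611, oats $0.0625, black beans $0.0714, avocado $0.1389, brown rice $0.3250.
Take 2 servings of chickpeas: +18.0 g fiber for $1.10 (total $1.10, still need 0.0 g).
Greedy by cheapest-per-g is optimal for a single linear constraint, so the minimum cost is $1.10.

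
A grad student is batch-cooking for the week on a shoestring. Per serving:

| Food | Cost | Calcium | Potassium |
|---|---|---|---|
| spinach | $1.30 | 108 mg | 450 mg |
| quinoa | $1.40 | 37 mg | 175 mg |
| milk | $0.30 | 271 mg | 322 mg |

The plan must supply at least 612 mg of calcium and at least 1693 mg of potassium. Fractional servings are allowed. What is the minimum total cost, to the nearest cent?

$1.58

For a min-cost LP with two ≥-constraints, a basic feasible solution has at most two positive variables.
spinach only: max(612/108, 1693/450) = 5.667 servings → $7.37.
quinoa only: max(612/37, 1693/175) = 16.54 servings → $23.16.
milk only: max(612/271, 1693/322) = 5.258 servings → $1.58.
spinach + quinoa: the both-tight solution has a negative serving — not a feasible corner.
spinach + milk with both tight: 3.002 servings and 1.062 servings → $4.22.
quinoa + milk with both tight: 7.371 servings and 1.252 servings → $10.69.
Cheapest feasible corner: $1.58.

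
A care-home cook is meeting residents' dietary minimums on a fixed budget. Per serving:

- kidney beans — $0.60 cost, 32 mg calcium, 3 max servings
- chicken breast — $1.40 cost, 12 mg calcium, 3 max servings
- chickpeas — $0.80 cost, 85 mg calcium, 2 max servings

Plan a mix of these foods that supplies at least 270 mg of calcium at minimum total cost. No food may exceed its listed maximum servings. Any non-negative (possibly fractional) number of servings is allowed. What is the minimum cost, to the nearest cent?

Cost per mg of calcium: chickpeas $0.0094, kidney beans $0.0187, chicken breast $0.1167.
Take 2 servings of chickpeas: +170.0 mg calcium for $1.60 (total $1.60, still need 100.0 mg).
Take 3 servings of kidney beans: +96.0 mg calcium for $1.80 (total $3.40, still need 4.0 mg).
Take 0.3333 servings of chicken breast: +4.0 mg calcium for $0.47 (total $3.87, still need 0.0 mg).
Greedy by cheapest-per-mg is optimal for a single linear constraint, so the minimum cost is $3.87.

$3.87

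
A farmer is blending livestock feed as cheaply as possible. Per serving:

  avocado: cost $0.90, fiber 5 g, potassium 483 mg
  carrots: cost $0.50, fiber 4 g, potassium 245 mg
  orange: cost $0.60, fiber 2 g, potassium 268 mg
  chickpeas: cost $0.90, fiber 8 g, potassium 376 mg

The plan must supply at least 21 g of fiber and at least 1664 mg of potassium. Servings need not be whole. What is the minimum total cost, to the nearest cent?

$3.21

This is a tiny linear program; its minimum lies at a vertex of the feasible set. List the vertices and price them.
avocado only: max(21/5, 1664/483) = 4.2 servings → $3.78.
carrots only: max(21/4, 1664/245) = 6.792 servings → $3.40.
orange only: max(21/2, 1664/268) = 10.5 servings → $6.30.
chickpeas only: max(21/8, 1664/376) = 4.426 servings → $3.98.
avocado + carrots with both tight: 2.137 servings and 2.579 servings → $3.21.
avocado + orange: the both-tight solution has a negative serving — not a feasible corner.
avocado + chickpeas with both tight: 2.73 servings and 0.9189 servings → $3.28.
carrots + orange with both tight: 3.952 servings and 2.596 servings → $3.53.
carrots + chickpeas with both targets exact would need a negative amount; discard.
orange + chickpeas with both tight: 3.891 servings and 1.652 servings → $3.82.
The minimum over all feasible corners is $3.21.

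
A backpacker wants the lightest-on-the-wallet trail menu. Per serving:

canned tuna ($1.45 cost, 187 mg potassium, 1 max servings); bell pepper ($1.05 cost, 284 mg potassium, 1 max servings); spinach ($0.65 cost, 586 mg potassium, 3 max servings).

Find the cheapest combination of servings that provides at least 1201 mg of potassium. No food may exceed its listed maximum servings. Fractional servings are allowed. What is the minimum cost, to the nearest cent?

Cost per mg of potassium: spinach $0.0011, bell pepper $0.0037, canned tuna $0.0078.
Take 2.049 servings of spinach: +1201.0 mg potassium for $1.33 (total $1.33, still need 0.0 mg).
Filling from the cheapest source first is optimal under one linear minimum: $1.33.

$1.33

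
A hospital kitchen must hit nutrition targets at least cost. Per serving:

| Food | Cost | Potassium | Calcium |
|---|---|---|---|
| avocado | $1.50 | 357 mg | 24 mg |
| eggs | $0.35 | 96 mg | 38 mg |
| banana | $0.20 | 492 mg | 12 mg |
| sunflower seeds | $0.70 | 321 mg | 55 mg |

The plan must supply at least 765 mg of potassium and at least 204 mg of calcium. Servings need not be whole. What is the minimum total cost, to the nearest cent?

$1.93

With two linear requirements the optimum uses one or two foods; enumerate the corners.
avocado only: max(765/357, 204/24) = 8.5 servings → $12.75.
eggs only: max(765/96, 204/38) = 7.969 servings → $2.79.
banana only: max(765/492, 204/12) = 17 servings → $3.40.
sunflower seeds only: max(765/321, 204/55) = 3.709 servings → $2.60.
avocado + eggs with both tight: 0.8423 servings and 4.836 servings → $2.96.
avocado + banana: the both-tight solution has a negative serving — not a feasible corner.
avocado + sunflower seeds: intersection lies outside the first quadrant.
eggs + banana with both tight: 5.198 servings and 0.5407 servings → $1.93.
eggs + sunflower seeds with both tight: 3.384 servings and 1.371 servings → $2.14.
banana + sunflower seeds with both targets exact would need a negative amount; discard.
The minimum over all feasible corners is $1.93.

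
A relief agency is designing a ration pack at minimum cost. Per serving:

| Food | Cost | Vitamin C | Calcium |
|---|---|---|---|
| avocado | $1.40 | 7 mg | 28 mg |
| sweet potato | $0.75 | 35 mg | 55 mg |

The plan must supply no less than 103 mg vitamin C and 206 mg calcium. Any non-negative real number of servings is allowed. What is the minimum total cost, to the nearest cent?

$2.81

With two linear requirements the optimum uses one or two foods; enumerate the corners.
avocado only: max(103/7, 206/28) = 14.71 servings → $20.60.
sweet potato only: max(103/35, 206/55) = 3.745 servings → $2.81.
avocado + sweet potato with both tight: 2.597 servings and 2.424 servings → $5.45.
So the least-cost plan costs $2.81.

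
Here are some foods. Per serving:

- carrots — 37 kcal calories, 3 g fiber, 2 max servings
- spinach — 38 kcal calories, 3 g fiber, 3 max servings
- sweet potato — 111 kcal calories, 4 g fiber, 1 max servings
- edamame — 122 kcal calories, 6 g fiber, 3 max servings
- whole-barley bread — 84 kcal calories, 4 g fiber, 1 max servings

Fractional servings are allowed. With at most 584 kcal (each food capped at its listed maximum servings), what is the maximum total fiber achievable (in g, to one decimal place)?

34.4 g

Fiber per kcal: carrots 0.08108, spinach 0.07895, edamame 0.04918, whole-barley bread 0.04762, sweet potato 0.03604.
Take 2 servings of carrots: uses 74 kcal, +6.0 g fiber (running total 6.0 g).
Take 3 servings of spinach: uses 114 kcal, +9.0 g fiber (running total 15.0 g).
Take 3 servings of edamame: uses 366 kcal, +18.0 g fiber (running total 33.0 g).
Take 0.3571 servings of whole-barley bread: uses 30 kcal, +1.4 g fiber (running total 34.4 g).
Greedy by best ratio exhausts the calories allowance optimally: 34.4 g.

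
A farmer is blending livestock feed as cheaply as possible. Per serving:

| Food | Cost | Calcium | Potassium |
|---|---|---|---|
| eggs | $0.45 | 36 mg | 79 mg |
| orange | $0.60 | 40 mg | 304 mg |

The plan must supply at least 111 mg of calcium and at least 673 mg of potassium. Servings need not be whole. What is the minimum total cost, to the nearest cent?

$1.59

Minimising a linear cost over {calcium ≥ 111, potassium ≥ 673, servings ≥ 0} — the optimum is at a vertex, using one or two foods.
eggs only: max(111/36, 673/79) = 8.519 servings → $3.83.
orange only: max(111/40, 673/304) = 2.775 servings → $1.67.
eggs + orange with both tight: 0.8767 servings and 1.986 servings → $1.59.
So the least-cost plan costs $1.59.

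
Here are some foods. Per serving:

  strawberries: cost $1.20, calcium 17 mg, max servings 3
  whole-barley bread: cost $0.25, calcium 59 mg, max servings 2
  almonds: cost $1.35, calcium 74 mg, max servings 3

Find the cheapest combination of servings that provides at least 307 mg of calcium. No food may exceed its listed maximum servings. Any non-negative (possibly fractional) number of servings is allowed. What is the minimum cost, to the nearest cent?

$3.95

Cost per mg of calcium: whole-barley bread $0.0042, almonds $0.0182, strawberries $0.0706.
Take 2 servings of whole-barley bread: +118.0 mg calcium for $0.50 (total $0.50, still need 189.0 mg).
Take 2.554 servings of almonds: +189.0 mg calcium for $3.45 (total $3.95, still need 0.0 mg).
Greedy by cheapest-per-mg is optimal for a single linear constraint, so the minimum cost is $3.95.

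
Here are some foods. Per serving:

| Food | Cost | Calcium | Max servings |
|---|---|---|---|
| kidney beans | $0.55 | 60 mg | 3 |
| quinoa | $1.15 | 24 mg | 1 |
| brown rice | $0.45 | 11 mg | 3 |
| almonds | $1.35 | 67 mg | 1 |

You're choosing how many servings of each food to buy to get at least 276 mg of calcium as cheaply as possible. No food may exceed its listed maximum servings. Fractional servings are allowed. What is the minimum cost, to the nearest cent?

$4.19

Cost per mg of calcium: kidney beans $0.0092, almonds $0.0201, brown rice $0.0409, quinoa $0.0479.
Take 3 servings of kidney beans: +180.0 mg calcium for $1.65 (total $1.65, still need 96.0 mg).
Take 1 serving of almonds: +67.0 mg calcium for $1.35 (total $3.00, still need 29.0 mg).
Take 2.636 servings of brown rice: +29.0 mg calcium for $1.19 (total $4.19, still need 0.0 mg).
Filling from the cheapest source first is optimal under one linear minimum: $4.19.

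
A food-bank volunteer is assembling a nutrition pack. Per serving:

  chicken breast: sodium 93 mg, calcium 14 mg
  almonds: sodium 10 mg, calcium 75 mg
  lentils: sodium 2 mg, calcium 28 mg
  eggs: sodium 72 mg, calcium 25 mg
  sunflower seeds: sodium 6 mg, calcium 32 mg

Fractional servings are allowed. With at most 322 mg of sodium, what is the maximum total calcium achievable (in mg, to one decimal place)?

Calcium per mg sodium: lentils 14, almonds 7.5, sunflower seeds 5.333, eggs 0.3472, chicken breast 0.1505.
With no serving limits, spend the whole sodium allowance on lentils: 322 mg / 2 mg × 28 mg = 4508.0 mg.

4508.0 mg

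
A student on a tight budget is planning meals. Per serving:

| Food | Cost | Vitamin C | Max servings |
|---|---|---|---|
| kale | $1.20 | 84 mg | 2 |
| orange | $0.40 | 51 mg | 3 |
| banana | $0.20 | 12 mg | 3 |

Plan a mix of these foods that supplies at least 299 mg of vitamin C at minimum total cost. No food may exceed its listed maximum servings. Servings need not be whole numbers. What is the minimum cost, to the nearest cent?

Cost per mg of vitamin C: orange $0.0078, kale $0.0143, banana $0.0167.
Take 3 servings of orange: +153.0 mg vitamin C for $1.20 (total $1.20, still need 146.0 mg).
Take 1.738 servings of kale: +146.0 mg vitamin C for $2.09 (total $3.29, still need 0.0 mg).
Greedy by cheapest-per-mg is optimal for a single linear constraint, so the minimum cost is $3.29.

$3.29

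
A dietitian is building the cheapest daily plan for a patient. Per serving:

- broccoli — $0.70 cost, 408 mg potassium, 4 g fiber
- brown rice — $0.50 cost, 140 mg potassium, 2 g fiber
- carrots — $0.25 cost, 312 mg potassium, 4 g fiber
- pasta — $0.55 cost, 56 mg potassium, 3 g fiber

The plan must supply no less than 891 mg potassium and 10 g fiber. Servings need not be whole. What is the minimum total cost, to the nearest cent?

$0.71

broccoli only: max(891/408, 10/4) = 2.5 servings → $1.75.
brown rice only: max(891/140, 10/2) = 6.364 servings → $3.18.
carrots only: max(891/312, 10/4) = 2.856 servings → $0.71.
pasta only: max(891/56, 10/3) = 15.91 servings → $8.75.
broccoli + brown rice with both tight: 1.492 servings and 2.016 servings → $2.05.
broccoli + carrots with both tight: 1.156 servings and 1.344 servings → $1.15.
broccoli + pasta with both tight: 2.113 servings and 0.516 servings → $1.76.
brown rice + carrots with both targets exact would need a negative amount; discard.
brown rice + pasta: the both-tight solution has a negative serving — not a feasible corner.
carrots + pasta: the both-tight solution has a negative serving — not a feasible corner.
Cheapest feasible corner: $0.71.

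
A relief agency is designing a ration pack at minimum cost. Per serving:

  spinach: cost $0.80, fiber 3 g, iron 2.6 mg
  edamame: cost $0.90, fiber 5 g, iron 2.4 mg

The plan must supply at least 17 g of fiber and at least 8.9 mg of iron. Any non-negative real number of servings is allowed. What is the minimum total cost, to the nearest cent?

Two binding constraints pin down two serving amounts, so the optimal mix uses at most two foods. The candidates are each food alone (scaled to the tighter of fiber/iron) and each pair with both constraints tight.
spinach only: max(17/3, 8.9/2.6) = 5.667 servings → $4.53.
edamame only: max(17/5, 8.9/2.4) = 3.708 servings → $3.34.
spinach + edamame with both tight: 0.6379 servings and 3.017 servings → $3.23.
The minimum over all feasible corners is $3.23.

$3.23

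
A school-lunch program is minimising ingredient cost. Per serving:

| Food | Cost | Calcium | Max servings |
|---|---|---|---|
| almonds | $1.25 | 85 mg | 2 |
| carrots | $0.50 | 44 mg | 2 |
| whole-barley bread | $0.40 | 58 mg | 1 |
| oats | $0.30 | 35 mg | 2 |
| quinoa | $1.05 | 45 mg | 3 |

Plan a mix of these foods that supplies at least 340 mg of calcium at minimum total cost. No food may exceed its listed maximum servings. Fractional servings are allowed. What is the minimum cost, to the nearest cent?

Cost per mg of calcium: whole-barley bread $0.0069, oats $0.0086, carrots $0.0114, almonds $0.0147, quinoa $0.0233.
Take 1 serving of whole-barley bread: +58.0 mg calcium for $0.40 (total $0.40, still need 282.0 mg).
Take 2 servings of oats: +70.0 mg calcium for $0.60 (total $1.00, still need 212.0 mg).
Take 2 servings of carrots: +88.0 mg calcium for $1.00 (total $2.00, still need 124.0 mg).
Take 1.459 servings of almonds: +124.0 mg calcium for $1.82 (total $3.82, still need 0.0 mg).
Greedy by cheapest-per-mg is optimal for a single linear constraint, so the minimum cost is $3.82.

$3.82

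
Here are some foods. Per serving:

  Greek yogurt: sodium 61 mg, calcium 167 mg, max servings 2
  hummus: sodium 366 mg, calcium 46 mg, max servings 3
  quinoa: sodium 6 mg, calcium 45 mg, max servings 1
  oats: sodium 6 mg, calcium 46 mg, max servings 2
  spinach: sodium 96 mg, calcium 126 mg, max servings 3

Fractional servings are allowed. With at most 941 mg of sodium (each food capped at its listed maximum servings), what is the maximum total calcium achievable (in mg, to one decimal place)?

Calcium per mg sodium: oats 7.667, quinoa 7.5, Greek yogurt 2.738, spinach 1.312, hummus 0.1257.
Take 2 servings of oats: uses 12 mg sodium, +92.0 mg calcium (running total 92.0 mg).
Take 1 serving of quinoa: uses 6 mg sodium, +45.0 mg calcium (running total 137.0 mg).
Take 2 servings of Greek yogurt: uses 122 mg sodium, +334.0 mg calcium (running total 471.0 mg).
Take 3 servings of spinach: uses 288 mg sodium, +378.0 mg calcium (running total 849.0 mg).
Take 1.402 servings of hummus: uses 513 mg sodium, +64.5 mg calcium (running total 913.5 mg).
Greedy by best ratio exhausts the sodium allowance optimally: 913.5 mg.

913.5 mg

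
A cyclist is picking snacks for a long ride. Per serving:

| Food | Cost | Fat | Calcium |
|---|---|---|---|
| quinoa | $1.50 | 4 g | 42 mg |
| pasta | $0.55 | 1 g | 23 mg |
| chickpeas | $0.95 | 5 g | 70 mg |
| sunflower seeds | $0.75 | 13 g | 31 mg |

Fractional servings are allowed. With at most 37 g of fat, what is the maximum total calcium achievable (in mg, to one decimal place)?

Calcium per g fat: pasta 23, chickpeas 14, quinoa 10.5, sunflower seeds 2.385.
With no serving limits, spend the whole fat allowance on pasta: 37 g / 1 g × 23 mg = 851.0 mg.

851.0 mg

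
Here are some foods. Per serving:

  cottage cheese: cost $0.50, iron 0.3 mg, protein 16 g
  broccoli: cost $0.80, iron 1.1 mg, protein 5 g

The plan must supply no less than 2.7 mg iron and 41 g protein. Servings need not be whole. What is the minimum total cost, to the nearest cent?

For a min-cost LP with two ≥-constraints, a basic feasible solution has at most two positive variables.
cottage cheese only: max(2.7/0.3, 41/16) = 9 servings → $4.50.
broccoli only: max(2.7/1.1, 41/5) = 8.2 servings → $6.56.
cottage cheese + broccoli with both tight: 1.963 servings and 1.919 servings → $2.52.
Cheapest feasible corner: $2.52.

$2.52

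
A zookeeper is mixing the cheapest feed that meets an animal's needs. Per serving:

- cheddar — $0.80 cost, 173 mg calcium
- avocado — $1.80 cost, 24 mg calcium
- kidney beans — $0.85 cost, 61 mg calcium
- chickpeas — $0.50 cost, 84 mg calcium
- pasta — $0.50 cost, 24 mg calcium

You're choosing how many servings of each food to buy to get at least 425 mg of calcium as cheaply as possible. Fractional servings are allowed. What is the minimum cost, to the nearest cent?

Cost per mg of calcium: cheddar $0.0046, chickpeas $0.0060, kidney beans $0.0139, pasta $0.0208, avocado $0.0750.
With no serving limits, use only cheddar: 425 mg / 173 mg = 2.457 servings × $0.80 = $1.97.

$1.97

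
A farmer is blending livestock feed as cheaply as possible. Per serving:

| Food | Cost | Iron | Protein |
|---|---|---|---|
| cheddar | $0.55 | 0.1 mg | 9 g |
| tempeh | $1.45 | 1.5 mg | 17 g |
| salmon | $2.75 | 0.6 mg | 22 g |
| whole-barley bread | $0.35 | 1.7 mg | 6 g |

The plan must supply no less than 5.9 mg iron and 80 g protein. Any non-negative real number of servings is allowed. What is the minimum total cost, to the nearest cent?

Check every corner: each single food scaled to meet both minima, and each pair solved so both constraints bind.
cheddar only: max(5.9/0.1, 80/9) = 59 servings → $32.45.
tempeh only: max(5.9/1.5, 80/17) = 4.706 servings → $6.82.
salmon only: max(5.9/0.6, 80/22) = 9.833 servings → $27.04.
whole-barley bread only: max(5.9/1.7, 80/6) = 13.33 servings → $4.67.
cheddar + tempeh with both tight: 1.669 servings and 3.822 servings → $6.46.
cheddar + salmon: intersection lies outside the first quadrant.
cheddar + whole-barley bread with both tight: 6.844 servings and 3.068 servings → $4.84.
tempeh + salmon with both tight: 3.588 servings and 0.864 servings → $7.58.
tempeh + whole-barley bread with both targets exact would need a negative amount; discard.
salmon + whole-barley bread with both tight: 2.976 servings and 2.42 servings → $9.03.
The minimum over all feasible corners is $4.67.

$4.67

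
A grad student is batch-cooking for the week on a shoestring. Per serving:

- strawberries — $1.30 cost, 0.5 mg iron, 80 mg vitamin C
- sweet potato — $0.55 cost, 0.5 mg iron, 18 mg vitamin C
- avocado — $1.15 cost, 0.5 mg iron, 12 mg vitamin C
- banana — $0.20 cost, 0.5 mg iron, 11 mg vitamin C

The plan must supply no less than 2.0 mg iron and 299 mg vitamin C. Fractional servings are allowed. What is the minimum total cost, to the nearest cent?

Compare the cost at each extreme point of the feasible region.
strawberries only: max(2.0/0.5, 299/80) = 4 servings → $5.20.
sweet potato only: max(2.0/0.5, 299/18) = 16.61 servings → $9.14.
avocado only: max(2.0/0.5, 299/12) = 24.92 servings → $28.65.
banana only: max(2.0/0.5, 299/11) = 27.18 servings → $5.44.
strawberries + sweet potato with both tight: 3.661 servings and 0.3387 servings → $4.95.
strawberries + avocado with both tight: 3.691 servings and 0.3088 servings → $5.15.
strawberries + banana with both tight: 3.696 servings and 0.3043 servings → $4.87.
sweet potato + avocado with both targets exact would need a negative amount; discard.
sweet potato + banana with both targets exact would need a negative amount; discard.
avocado + banana: the both-tight solution has a negative serving — not a feasible corner.
So the least-cost plan costs $4.87.

$4.87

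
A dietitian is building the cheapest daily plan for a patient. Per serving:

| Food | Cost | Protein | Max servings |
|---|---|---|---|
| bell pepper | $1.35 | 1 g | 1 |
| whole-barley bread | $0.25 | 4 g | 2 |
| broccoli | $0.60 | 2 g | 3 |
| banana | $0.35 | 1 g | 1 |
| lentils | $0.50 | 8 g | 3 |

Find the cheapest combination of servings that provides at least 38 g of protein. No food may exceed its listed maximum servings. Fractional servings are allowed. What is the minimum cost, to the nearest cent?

Cost per g of protein: whole-barley bread $0.0625, lentils $0.0625, broccoli $0.3000, banana $0.3500, bell pepper $1.3500.
Take 2 servings of whole-barley bread: +8.0 g protein for $0.50 (total $0.50, still need 30.0 g).
Take 3 servings of lentils: +24.0 g protein for $1.50 (total $2.00, still need 6.0 g).
Take 3 servings of broccoli: +6.0 g protein for $1.80 (total $3.80, still need 0.0 g).
Greedy by cheapest-per-g is optimal for a single linear constraint, so the minimum cost is $3.80.

$3.80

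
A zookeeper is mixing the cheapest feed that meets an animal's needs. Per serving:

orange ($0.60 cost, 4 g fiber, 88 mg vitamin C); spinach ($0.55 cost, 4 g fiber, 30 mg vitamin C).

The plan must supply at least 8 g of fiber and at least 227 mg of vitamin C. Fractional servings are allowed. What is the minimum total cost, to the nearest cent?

$1.55

The cheapest plan sits at a corner of the feasible region — with two constraints it uses at most two foods.
orange only: max(8/4, 227/88) = 2.58 servings → $1.55.
spinach only: max(8/4, 227/30) = 7.567 servings → $4.16.
orange + spinach: intersection lies outside the first quadrant.
Cheapest feasible corner: $1.55.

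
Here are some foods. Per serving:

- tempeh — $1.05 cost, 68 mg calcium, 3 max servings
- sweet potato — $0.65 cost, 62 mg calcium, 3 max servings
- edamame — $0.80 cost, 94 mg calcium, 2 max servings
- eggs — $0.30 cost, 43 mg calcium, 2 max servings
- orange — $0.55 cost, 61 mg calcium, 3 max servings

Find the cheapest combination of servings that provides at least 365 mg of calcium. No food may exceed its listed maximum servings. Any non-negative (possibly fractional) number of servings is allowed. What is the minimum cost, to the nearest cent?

$3.02

Cost per mg of calcium: eggs $0.0070, edamame $0.0085, orange $0.0090, sweet potato $0.0105, tempeh $0.0154.
Take 2 servings of eggs: +86.0 mg calcium for $0.60 (total $0.60, still need 279.0 mg).
Take 2 servings of edamame: +188.0 mg calcium for $1.60 (total $2.20, still need 91.0 mg).
Take 1.492 servings of orange: +91.0 mg calcium for $0.82 (total $3.02, still need 0.0 mg).
Filling from the cheapest source first is optimal under one linear minimum: $3.02.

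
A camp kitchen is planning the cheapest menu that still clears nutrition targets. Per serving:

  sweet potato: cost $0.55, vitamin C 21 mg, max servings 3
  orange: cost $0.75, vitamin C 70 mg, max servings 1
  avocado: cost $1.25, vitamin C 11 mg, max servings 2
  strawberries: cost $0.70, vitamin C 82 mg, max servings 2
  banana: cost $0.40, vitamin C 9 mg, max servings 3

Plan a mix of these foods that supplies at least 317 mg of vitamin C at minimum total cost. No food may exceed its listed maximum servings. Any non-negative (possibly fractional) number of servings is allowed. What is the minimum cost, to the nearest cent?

Cost per mg of vitamin C: strawberries $0.0085, orange $0.0107, sweet potato $0.0262, banana $0.0444, avocado $0.1136.
Take 2 servings of strawberries: +164.0 mg vitamin C for $1.40 (total $1.40, still need 153.0 mg).
Take 1 serving of orange: +70.0 mg vitamin C for $0.75 (total $2.15, still need 83.0 mg).
Take 3 servings of sweet potato: +63.0 mg vitamin C for $1.65 (total $3.80, still need 20.0 mg).
Take 2.222 servings of banana: +20.0 mg vitamin C for $0.89 (total $4.69, still need 0.0 mg).
Greedy by cheapest-per-mg is optimal for a single linear constraint, so the minimum cost is $4.69.

$4.69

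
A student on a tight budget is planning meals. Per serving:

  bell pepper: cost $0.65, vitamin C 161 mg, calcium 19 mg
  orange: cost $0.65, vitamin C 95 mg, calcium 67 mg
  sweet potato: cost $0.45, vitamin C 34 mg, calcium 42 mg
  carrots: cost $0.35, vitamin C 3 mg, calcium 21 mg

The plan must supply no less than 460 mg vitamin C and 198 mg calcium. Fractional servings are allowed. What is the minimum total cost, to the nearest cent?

$2.54

Check every corner: each single food scaled to meet both minima, and each pair solved so both constraints bind.
bell pepper only: max(460/161, 198/19) = 10.42 servings → $6.77.
orange only: max(460/95, 198/67) = 4.842 servings → $3.15.
sweet potato only: max(460/34, 198/42) = 13.53 servings → $6.09.
carrots only: max(460/3, 198/21) = 153.3 servings → $53.67.
bell pepper + orange with both tight: 1.337 servings and 2.576 servings → $2.54.
bell pepper + sweet potato with both tight: 2.058 servings and 3.783 servings → $3.04.
bell pepper + carrots with both tight: 2.727 servings and 6.961 servings → $4.21.
orange + sweet potato with both targets exact would need a negative amount; discard.
orange + carrots: the both-tight solution has a negative serving — not a feasible corner.
sweet potato + carrots: intersection lies outside the first quadrant.
The minimum over all feasible corners is $2.54.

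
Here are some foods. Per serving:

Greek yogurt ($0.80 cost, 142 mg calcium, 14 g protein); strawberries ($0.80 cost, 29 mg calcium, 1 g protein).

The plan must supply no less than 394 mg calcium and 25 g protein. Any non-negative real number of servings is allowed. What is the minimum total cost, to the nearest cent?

With two linear requirements the optimum uses one or two foods; enumerate the corners.
Greek yogurt only: max(394/142, 25/14) = 2.775 servings → $2.22.
strawberries only: max(394/29, 25/1) = 25 servings → $20.00.
Greek yogurt + strawberries with both tight: 1.254 servings and 7.447 servings → $6.96.
The minimum over all feasible corners is $2.22.

$2.22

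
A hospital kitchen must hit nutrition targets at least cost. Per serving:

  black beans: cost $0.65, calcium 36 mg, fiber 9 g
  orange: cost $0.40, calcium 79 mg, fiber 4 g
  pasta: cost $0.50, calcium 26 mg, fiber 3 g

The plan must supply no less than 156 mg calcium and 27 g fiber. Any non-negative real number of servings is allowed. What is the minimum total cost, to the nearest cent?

$2.03

At the optimum either one food covers both requirements or two foods hit both targets exactly; no other combination can be cheaper.
black beans only: max(156/36, 27/9) = 4.333 servings → $2.82.
orange only: max(156/79, 27/4) = 6.75 servings → $2.70.
pasta only: max(156/26, 27/3) = 9 servings → $4.50.
black beans + orange with both tight: 2.661 servings and 0.7619 servings → $2.03.
black beans + pasta with both tight: 1.857 servings and 3.429 servings → $2.92.
orange + pasta: intersection lies outside the first quadrant.
So the least-cost plan costs $2.03.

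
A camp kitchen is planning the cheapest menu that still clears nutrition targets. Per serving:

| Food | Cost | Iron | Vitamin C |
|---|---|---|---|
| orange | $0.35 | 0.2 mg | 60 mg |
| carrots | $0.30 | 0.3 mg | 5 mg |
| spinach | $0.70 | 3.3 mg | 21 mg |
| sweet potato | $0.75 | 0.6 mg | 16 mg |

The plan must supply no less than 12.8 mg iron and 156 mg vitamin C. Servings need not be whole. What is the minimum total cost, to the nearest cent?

$3.11

At the optimum either one food covers both requirements or two foods hit both targets exactly; no other combination can be cheaper.
orange only: max(12.8/0.2, 156/60) = 64 servings → $22.40.
carrots only: max(12.8/0.3, 156/5) = 42.67 servings → $12.80.
spinach only: max(12.8/3.3, 156/21) = 7.429 servings → $5.20.
sweet potato only: max(12.8/0.6, 156/16) = 21.33 servings → $16.00.
orange + carrots: intersection lies outside the first quadrant.
orange + spinach with both tight: 1.269 servings and 3.802 servings → $3.11.
orange + sweet potato: intersection lies outside the first quadrant.
carrots + spinach with both tight: 24.12 servings and 1.686 servings → $8.42.
carrots + sweet potato with both targets exact would need a negative amount; discard.
spinach + sweet potato with both tight: 2.766 servings and 6.119 servings → $6.53.
So the least-cost plan costs $3.11.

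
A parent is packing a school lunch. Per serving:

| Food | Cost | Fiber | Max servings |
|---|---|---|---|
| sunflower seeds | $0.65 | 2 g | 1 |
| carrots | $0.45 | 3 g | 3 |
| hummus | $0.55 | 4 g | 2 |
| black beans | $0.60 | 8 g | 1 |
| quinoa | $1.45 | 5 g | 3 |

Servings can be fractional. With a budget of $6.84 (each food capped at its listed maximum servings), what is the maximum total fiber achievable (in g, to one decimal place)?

Fiber per dollar: black beans 13.33, hummus 7.273, carrots 6.667, quinoa 3.448, sunflower seeds 3.077.
Take 1 serving of black beans: spends $0.60, +8.0 g fiber (running total 8.0 g).
Take 2 servings of hummus: spends $1.10, +8.0 g fiber (running total 16.0 g).
Take 3 servings of carrots: spends $1.35, +9.0 g fiber (running total 25.0 g).
Take 2.614 servings of quinoa: spends $3.79, +13.1 g fiber (running total 38.1 g).
Greedy by best ratio exhausts the cost allowance optimally: 38.1 g.

38.1 g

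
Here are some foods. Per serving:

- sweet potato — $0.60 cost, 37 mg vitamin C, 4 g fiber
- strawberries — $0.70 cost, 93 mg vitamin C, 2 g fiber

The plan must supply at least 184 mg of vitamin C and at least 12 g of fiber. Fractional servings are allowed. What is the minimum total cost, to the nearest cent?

$2.19

sweet potato only: max(184/37, 12/4) = 4.973 servings → $2.98.
strawberries only: max(184/93, 12/2) = 6 servings → $4.20.
sweet potato + strawberries with both tight: 2.51 servings and 0.9799 servings → $2.19.
The minimum over all feasible corners is $2.19.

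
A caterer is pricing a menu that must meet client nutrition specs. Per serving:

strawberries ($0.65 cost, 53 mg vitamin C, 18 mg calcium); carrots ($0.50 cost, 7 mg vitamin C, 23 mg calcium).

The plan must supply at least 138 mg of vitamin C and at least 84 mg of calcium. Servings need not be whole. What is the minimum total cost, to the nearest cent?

$2.44

Check every corner: each single food scaled to meet both minima, and each pair solved so both constraints bind.
strawberries only: max(138/53, 84/18) = 4.667 servings → $3.03.
carrots only: max(138/7, 84/23) = 19.71 servings → $9.86.
strawberries + carrots with both tight: 2.366 servings and 1.801 servings → $2.44.
So the least-cost plan costs $2.44.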